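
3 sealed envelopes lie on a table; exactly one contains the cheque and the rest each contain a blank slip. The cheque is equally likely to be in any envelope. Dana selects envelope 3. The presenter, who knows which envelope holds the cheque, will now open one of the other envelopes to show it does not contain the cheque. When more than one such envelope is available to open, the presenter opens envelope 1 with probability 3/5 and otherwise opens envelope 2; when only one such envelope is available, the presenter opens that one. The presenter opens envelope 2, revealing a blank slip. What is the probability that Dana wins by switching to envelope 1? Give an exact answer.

Apply Bayes' rule, conditioning on where the cheque actually is.
If it is in envelope 1 (prior 1/3): only envelope 2 is available, probability 1; weight (1/3)·1 = 1/3.
If it is in envelope 2 (prior 1/3): the presenter opened envelope 2, so this case is ruled out; weight (1/3)·0 = 0.
If it is in envelope 3 (prior 1/3): envelope 1 is available but not opened, probability 2/5; weight (1/3)·(2/5) = 2/15.
The weights sum to 7/15.
So P(the cheque in envelope 1 | the presenter opened envelope 2) = (1/3) / (7/15) = 5/7.

5/7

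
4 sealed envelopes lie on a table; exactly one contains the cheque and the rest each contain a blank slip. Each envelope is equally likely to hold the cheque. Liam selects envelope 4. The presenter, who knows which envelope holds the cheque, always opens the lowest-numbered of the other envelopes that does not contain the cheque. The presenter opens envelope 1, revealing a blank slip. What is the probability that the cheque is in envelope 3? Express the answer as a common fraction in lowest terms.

Condition on the true location of the cheque.
If it is in envelope 1 (prior 1/4): the presenter opened envelope 1, so this case is ruled out; weight (1/4)·0 = 0.
If it is in any of envelopes 2, 3, and 4 (prior 1/4 each): envelope 1 is the lowest-numbered option available, probability 1; weight (1/4)·1 = 1/4 each.
The weights sum to 3/4.
So P(the cheque in envelope 3 | the presenter opened envelope 1) = (1/4) / (3/4) = 1/3.

1/3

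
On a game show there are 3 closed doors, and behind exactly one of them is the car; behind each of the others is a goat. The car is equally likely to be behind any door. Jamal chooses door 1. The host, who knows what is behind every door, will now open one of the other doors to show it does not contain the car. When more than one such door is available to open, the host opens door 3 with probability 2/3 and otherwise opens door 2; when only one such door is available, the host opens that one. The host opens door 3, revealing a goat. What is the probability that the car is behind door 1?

Consider each possible location of the car in turn.
If it is behind door 1 (prior 1/3): door 3 is available, opened with probability 2/3; weight (1/3)·(2/3) = 2/9.
If it is behind door 2 (prior 1/3): only door 3 is available, probability 1; weight (1/3)·1 = 1/3.
If it is behind door 3 (prior 1/3): the host opened door 3, so this case is ruled out; weight (1/3)·0 = 0.
The weights sum to 5/9.
So P(the car behind door 1 | the host opened door 3) = (2/9) / (5/9) = 2/5.

2/5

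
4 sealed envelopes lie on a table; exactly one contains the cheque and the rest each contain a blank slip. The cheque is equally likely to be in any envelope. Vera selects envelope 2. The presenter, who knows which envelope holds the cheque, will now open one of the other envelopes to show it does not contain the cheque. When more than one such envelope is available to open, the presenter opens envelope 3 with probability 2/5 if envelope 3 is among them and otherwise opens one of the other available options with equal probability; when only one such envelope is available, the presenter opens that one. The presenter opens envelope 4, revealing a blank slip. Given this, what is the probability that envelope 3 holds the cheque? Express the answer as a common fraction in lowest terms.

Condition on the true location of the cheque.
If it is in envelope 1 (prior 1/4): envelope 3 is available but not opened, probability 3/5; weight (1/4)·(3/5) = 3/20.
If it is in envelope 2 (prior 1/4): envelope 3 is available but not opened; envelope 4 gets probability (1 − 2/5)/2 = 3/10; weight (1/4)·(3/10) = 3/40.
If it is in envelope 3 (prior 1/4): envelope 3 holds the prize so is unavailable; the presenter chooses uniformly among the 2 others, probability 1/2; weight (1/4)·(1/2) = 1/8.
If it is in envelope 4 (prior 1/4): the presenter opened envelope 4, so this case is ruled out; weight (1/4)·0 = 0.
The weights sum to 7/20.
So P(the cheque in envelope 3 | the presenter opened envelope 4) = (1/8) / (7/20) = 5/14.

5/14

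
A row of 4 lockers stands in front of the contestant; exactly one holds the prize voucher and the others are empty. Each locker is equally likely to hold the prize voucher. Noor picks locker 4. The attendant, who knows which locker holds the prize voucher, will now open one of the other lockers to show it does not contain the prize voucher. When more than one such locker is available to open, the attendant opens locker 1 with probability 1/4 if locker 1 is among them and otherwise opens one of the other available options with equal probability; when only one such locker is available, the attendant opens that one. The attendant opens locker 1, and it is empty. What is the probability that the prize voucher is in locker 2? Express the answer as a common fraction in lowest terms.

1/3

Condition on the true location of the prize voucher.
If it is in locker 1 (prior 1/4): the attendant opened locker 1, so this case is ruled out; weight (1/4)·0 = 0.
If it is in any of lockers 2, 3, and 4 (prior 1/4 each): locker 1 is available, opened with probability 1/4; weight (1/4)·(1/4) = 1/16 each.
The weights sum to 3/16.
So P(the prize voucher in locker 2 | the attendant opened locker 1) = (1/16) / (3/16) = 1/3.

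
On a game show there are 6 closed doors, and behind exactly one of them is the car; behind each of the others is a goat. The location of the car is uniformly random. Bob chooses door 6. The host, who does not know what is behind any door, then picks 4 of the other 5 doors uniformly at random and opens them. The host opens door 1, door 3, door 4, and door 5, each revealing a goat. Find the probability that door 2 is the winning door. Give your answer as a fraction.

Because the host chose which doors to open without knowing where the car is, the choice is independent of the prize location. Learning that none of the 4 opened doors holds the car simply rules out those 4 locations and leaves the remaining 2 doors still equally likely by symmetry.
So P(the car behind door 2) = 1/2.

1/2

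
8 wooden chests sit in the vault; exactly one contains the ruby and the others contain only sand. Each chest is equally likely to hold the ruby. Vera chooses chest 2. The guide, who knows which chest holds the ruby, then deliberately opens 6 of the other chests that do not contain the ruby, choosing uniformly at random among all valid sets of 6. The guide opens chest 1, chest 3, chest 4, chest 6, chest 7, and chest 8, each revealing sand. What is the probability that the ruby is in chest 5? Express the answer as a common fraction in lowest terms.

7/8

Condition on the true location of the ruby.
If it is in any of chests 1, 3, 4, 6, 7, and 8 (prior 1/8 each): that chest was opened and seen not to hold the prize — ruled out; weight (1/8)·0 = 0 each.
If it is in chest 2 (prior 1/8): the guide has 7 equally likely choices, so probability 1/7; weight (1/8)·(1/7) = 1/56.
If it is in chest 5 (prior 1/8): the guide has no choice, probability 1; weight (1/8)·1 = 1/8.
The weights sum to 1/7.
So P(the ruby in chest 5 | the guide opened chest 1, chest 3, chest 4, chest 6, chest 7, and chest 8) = (1/8) / (1/7) = 7/8.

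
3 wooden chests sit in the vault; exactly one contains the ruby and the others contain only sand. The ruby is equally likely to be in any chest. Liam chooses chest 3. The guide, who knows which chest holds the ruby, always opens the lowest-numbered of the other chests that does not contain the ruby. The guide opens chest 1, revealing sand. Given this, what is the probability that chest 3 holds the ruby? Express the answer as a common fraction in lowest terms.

Apply Bayes' rule, conditioning on where the ruby actually is.
If it is in chest 1 (prior 1/3): the guide opened chest 1, so this case is ruled out; weight (1/3)·0 = 0.
If it is in either of chests 2 and 3 (prior 1/3 each): chest 1 is the lowest-numbered option available, probability 1; weight (1/3)·1 = 1/3 each.
The weights sum to 2/3.
So P(the ruby in chest 3 | the guide opened chest 1) = (1/3) / (2/3) = 1/2.

1/2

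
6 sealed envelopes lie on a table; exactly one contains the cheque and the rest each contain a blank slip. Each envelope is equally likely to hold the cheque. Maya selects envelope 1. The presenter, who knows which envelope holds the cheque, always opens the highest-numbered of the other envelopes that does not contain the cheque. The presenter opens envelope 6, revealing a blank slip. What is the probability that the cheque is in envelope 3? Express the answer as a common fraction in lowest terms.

Condition on the true location of the cheque.
If it is in any of envelopes 1, 2, 3, 4, and 5 (prior 1/6 each): envelope 6 is the highest-numbered option available, probability 1; weight (1/6)·1 = 1/6 each.
If it is in envelope 6 (prior 1/6): the presenter opened envelope 6, so this case is ruled out; weight (1/6)·0 = 0.
The weights sum to 5/6.
So P(the cheque in envelope 3 | the presenter opened envelope 6) = (1/6) / (5/6) = 1/5.

1/5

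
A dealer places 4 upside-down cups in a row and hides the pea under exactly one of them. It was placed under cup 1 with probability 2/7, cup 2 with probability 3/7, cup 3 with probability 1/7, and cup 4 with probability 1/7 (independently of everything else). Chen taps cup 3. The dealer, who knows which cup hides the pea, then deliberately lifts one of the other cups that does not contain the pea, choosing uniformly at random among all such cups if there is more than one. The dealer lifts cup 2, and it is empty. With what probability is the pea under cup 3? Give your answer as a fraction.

2/11

Condition on the true location of the pea.
If it is under cup 1 (prior 2/7): the dealer has 2 equally likely choices, so probability 1/2; weight (2/7)·(1/2) = 1/7.
If it is under cup 2 (prior 3/7): the dealer opened cup 2, so this case is ruled out; weight (3/7)·0 = 0.
If it is under cup 3 (prior 1/7): the dealer has 3 equally likely choices, so probability 1/3; weight (1/7)·(1/3) = 1/21.
If it is under cup 4 (prior 1/7): the dealer has 2 equally likely choices, so probability 1/2; weight (1/7)·(1/2) = 1/14.
The weights sum to 11/42.
So P(the pea under cup 3 | the dealer opened cup 2) = (1/21) / (11/42) = 2/11.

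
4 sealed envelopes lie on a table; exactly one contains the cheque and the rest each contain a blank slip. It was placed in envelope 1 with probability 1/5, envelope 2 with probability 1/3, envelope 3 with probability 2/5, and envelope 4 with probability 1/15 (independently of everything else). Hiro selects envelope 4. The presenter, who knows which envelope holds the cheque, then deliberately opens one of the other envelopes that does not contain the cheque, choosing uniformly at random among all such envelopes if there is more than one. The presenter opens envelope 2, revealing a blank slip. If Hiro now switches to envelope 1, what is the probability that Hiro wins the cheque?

Condition on the true location of the cheque.
If it is in envelope 1 (prior 1/5): the presenter has 2 equally likely choices, so probability 1/2; weight (1/5)·(1/2) = 1/10.
If it is in envelope 2 (prior 1/3): the presenter opened envelope 2, so this case is ruled out; weight (1/3)·0 = 0.
If it is in envelope 3 (prior 2/5): the presenter has 2 equally likely choices, so probability 1/2; weight (2/5)·(1/2) = 1/5.
If it is in envelope 4 (prior 1/15): the presenter has 3 equally likely choices, so probability 1/3; weight (1/15)·(1/3) = 1/45.
The weights sum to 29/90.
So P(the cheque in envelope 1 | the presenter opened envelope 2) = (1/10) / (29/90) = 9/29.

9/29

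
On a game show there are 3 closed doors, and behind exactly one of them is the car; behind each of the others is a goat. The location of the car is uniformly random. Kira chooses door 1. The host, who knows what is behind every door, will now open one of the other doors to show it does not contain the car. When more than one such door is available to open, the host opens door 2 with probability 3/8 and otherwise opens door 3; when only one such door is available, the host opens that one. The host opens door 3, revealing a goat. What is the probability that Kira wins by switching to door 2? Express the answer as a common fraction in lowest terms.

Condition on the true location of the car.
If it is behind door 1 (prior 1/3): door 2 is available but not opened, probability 5/8; weight (1/3)·(5/8) = 5/24.
If it is behind door 2 (prior 1/3): only door 3 is available, probability 1; weight (1/3)·1 = 1/3.
If it is behind door 3 (prior 1/3): the host opened door 3, so this case is ruled out; weight (1/3)·0 = 0.
The weights sum to 13/24.
So P(the car behind door 2 | the host opened door 3) = (1/3) / (13/24) = 8/13.

8/13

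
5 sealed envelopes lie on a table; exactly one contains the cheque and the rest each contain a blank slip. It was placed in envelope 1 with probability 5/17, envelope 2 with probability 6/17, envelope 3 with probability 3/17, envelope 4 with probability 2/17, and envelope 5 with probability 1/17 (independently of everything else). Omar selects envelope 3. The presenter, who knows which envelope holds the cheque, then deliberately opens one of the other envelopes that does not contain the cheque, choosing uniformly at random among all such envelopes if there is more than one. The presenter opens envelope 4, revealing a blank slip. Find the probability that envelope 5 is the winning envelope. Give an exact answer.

4/57

Apply Bayes' rule, conditioning on where the cheque actually is.
If it is in envelope 1 (prior 5/17): the presenter has 3 equally likely choices, so probability 1/3; weight (5/17)·(1/3) = 5/51.
If it is in envelope 2 (prior 6/17): the presenter has 3 equally likely choices, so probability 1/3; weight (6/17)·(1/3) = 2/17.
If it is in envelope 3 (prior 3/17): the presenter has 4 equally likely choices, so probability 1/4; weight (3/17)·(1/4) = 3/68.
If it is in envelope 4 (prior 2/17): the presenter opened envelope 4, so this case is ruled out; weight (2/17)·0 = 0.
If it is in envelope 5 (prior 1/17): the presenter has 3 equally likely choices, so probability 1/3; weight (1/17)·(1/3) = 1/51.
The weights sum to 19/68.
So P(the cheque in envelope 5 | the presenter opened envelope 4) = (1/51) / (19/68) = 4/57.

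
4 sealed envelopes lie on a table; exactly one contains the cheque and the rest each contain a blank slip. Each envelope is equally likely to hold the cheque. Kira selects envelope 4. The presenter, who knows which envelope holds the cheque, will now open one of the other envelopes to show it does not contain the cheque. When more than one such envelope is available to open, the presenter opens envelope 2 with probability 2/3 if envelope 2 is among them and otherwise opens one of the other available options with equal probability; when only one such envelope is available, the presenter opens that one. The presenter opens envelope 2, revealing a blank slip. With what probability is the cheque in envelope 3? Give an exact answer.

1/3

Consider each possible location of the cheque in turn.
If it is in any of envelopes 1, 3, and 4 (prior 1/4 each): envelope 2 is available, opened with probability 2/3; weight (1/4)·(2/3) = 1/6 each.
If it is in envelope 2 (prior 1/4): the presenter opened envelope 2, so this case is ruled out; weight (1/4)·0 = 0.
The weights sum to 1/2.
So P(the cheque in envelope 3 | the presenter opened envelope 2) = (1/6) / (1/2) = 1/3.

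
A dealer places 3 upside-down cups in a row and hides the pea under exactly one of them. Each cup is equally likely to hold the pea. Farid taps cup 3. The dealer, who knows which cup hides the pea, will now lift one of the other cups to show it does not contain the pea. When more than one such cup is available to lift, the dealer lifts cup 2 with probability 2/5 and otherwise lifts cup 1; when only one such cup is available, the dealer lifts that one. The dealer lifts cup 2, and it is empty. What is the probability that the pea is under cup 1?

5/7

Apply Bayes' rule, conditioning on where the pea actually is.
If it is under cup 1 (prior 1/3): only cup 2 is available, probability 1; weight (1/3)·1 = 1/3.
If it is under cup 2 (prior 1/3): the dealer opened cup 2, so this case is ruled out; weight (1/3)·0 = 0.
If it is under cup 3 (prior 1/3): cup 2 is available, opened with probability 2/5; weight (1/3)·(2/5) = 2/15.
The weights sum to 7/15.
So P(the pea under cup 1 | the dealer opened cup 2) = (1/3) / (7/15) = 5/7.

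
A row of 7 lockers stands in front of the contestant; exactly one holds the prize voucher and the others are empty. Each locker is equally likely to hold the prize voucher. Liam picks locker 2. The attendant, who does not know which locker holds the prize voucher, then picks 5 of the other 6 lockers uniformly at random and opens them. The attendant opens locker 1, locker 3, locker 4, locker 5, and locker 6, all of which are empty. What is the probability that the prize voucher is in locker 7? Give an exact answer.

1/2

Condition on the true location of the prize voucher.
If it is in any of lockers 1, 3, 4, 5, and 6 (prior 1/7 each): that locker was opened and seen not to hold the prize — ruled out; weight (1/7)·0 = 0 each.
If it is in either of lockers 2 and 7 (prior 1/7 each): the attendant picks exactly this set with probability 1/6 regardless, and none is the prize; weight (1/7)·(1/6) = 1/42 each.
The weights sum to 1/21.
So P(the prize voucher in locker 7 | the attendant opened locker 1, locker 3, locker 4, locker 5, and locker 6) = (1/42) / (1/21) = 1/2.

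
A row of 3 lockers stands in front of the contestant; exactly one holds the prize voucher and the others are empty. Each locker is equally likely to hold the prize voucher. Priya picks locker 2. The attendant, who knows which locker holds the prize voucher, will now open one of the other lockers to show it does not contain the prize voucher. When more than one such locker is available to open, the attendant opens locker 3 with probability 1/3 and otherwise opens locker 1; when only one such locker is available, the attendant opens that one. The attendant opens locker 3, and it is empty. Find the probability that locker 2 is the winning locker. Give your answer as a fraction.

Condition on the true location of the prize voucher.
If it is in locker 1 (prior 1/3): only locker 3 is available, probability 1; weight (1/3)·1 = 1/3.
If it is in locker 2 (prior 1/3): locker 3 is available, opened with probability 1/3; weight (1/3)·(1/3) = 1/9.
If it is in locker 3 (prior 1/3): the attendant opened locker 3, so this case is ruled out; weight (1/3)·0 = 0.
The weights sum to 4/9.
So P(the prize voucher in locker 2 | the attendant opened locker 3) = (1/9) / (4/9) = 1/4.

1/4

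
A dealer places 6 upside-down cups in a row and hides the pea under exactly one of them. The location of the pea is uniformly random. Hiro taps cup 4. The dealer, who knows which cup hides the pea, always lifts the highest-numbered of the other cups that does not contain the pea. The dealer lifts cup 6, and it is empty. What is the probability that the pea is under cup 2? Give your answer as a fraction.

1/5

Consider each possible location of the pea in turn.
If it is under any of cups 1, 2, 3, 4, and 5 (prior 1/6 each): cup 6 is the highest-numbered option available, probability 1; weight (1/6)·1 = 1/6 each.
If it is under cup 6 (prior 1/6): the dealer opened cup 6, so this case is ruled out; weight (1/6)·0 = 0.
The weights sum to 5/6.
So P(the pea under cup 2 | the dealer opened cup 6) = (1/6) / (5/6) = 1/5.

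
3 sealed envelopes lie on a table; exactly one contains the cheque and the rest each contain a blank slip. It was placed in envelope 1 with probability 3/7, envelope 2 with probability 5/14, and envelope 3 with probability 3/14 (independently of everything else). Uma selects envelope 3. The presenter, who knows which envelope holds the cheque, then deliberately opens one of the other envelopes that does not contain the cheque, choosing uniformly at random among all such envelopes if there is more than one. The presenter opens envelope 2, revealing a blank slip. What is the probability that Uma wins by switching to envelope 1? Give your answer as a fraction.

4/5

Consider each possible location of the cheque in turn.
If it is in envelope 1 (prior 3/7): the presenter has no choice, probability 1; weight (3/7)·1 = 3/7.
If it is in envelope 2 (prior 5/14): the presenter opened envelope 2, so this case is ruled out; weight (5/14)·0 = 0.
If it is in envelope 3 (prior 3/14): the presenter has 2 equally likely choices, so probability 1/2; weight (3/14)·(1/2) = 3/28.
The weights sum to 15/28.
So P(the cheque in envelope 1 | the presenter opened envelope 2) = (3/7) / (15/28) = 4/5.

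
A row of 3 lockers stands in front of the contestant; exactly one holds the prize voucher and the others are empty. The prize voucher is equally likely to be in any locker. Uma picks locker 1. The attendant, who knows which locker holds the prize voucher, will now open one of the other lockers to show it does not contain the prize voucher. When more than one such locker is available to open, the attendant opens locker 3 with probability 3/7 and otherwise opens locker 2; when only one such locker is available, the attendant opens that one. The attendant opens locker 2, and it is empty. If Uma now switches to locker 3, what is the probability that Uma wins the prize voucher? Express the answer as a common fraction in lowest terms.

7/11

Consider each possible location of the prize voucher in turn.
If it is in locker 1 (prior 1/3): locker 3 is available but not opened, probability 4/7; weight (1/3)·(4/7) = 4/21.
If it is in locker 2 (prior 1/3): the attendant opened locker 2, so this case is ruled out; weight (1/3)·0 = 0.
If it is in locker 3 (prior 1/3): only locker 2 is available, probability 1; weight (1/3)·1 = 1/3.
The weights sum to 11/21.
So P(the prize voucher in locker 3 | the attendant opened locker 2) = (1/3) / (11/21) = 7/11.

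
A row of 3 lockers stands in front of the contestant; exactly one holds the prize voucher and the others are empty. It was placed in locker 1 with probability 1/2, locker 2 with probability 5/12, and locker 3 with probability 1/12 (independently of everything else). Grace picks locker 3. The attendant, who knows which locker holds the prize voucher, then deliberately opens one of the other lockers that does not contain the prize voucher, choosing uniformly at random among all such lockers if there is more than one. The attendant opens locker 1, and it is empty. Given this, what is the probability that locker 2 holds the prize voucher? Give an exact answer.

10/11

Apply Bayes' rule, conditioning on where the prize voucher actually is.
If it is in locker 1 (prior 1/2): the attendant opened locker 1, so this case is ruled out; weight (1/2)·0 = 0.
If it is in locker 2 (prior 5/12): the attendant has no choice, probability 1; weight (5/12)·1 = 5/12.
If it is in locker 3 (prior 1/12): the attendant has 2 equally likely choices, so probability 1/2; weight (1/12)·(1/2) = 1/24.
The weights sum to 11/24.
So P(the prize voucher in locker 2 | the attendant opened locker 1) = (5/12) / (11/24) = 10/11.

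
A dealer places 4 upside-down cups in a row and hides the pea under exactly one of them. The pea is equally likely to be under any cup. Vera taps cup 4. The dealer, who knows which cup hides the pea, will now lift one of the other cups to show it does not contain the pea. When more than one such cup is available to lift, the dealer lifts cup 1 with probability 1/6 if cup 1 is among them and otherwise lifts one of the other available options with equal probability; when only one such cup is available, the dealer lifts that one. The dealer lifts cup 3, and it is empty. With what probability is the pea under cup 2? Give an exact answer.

Apply Bayes' rule, conditioning on where the pea actually is.
If it is under cup 1 (prior 1/4): cup 1 holds the prize so is unavailable; the dealer chooses uniformly among the 2 others, probability 1/2; weight (1/4)·(1/2) = 1/8.
If it is under cup 2 (prior 1/4): cup 1 is available but not opened, probability 5/6; weight (1/4)·(5/6) = 5/24.
If it is under cup 3 (prior 1/4): the dealer opened cup 3, so this case is ruled out; weight (1/4)·0 = 0.
If it is under cup 4 (prior 1/4): cup 1 is available but not opened; cup 3 gets probability (1 − 1/6)/2 = 5/12; weight (1/4)·(5/12) = 5/48.
The weights sum to 7/16.
So P(the pea under cup 2 | the dealer opened cup 3) = (5/24) / (7/16) = 10/21.

10/21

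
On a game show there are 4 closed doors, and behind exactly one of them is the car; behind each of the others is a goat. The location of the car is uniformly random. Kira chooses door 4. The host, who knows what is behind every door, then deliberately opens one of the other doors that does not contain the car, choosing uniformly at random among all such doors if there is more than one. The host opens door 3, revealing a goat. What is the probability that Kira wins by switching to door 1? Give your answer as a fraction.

3/8

Apply Bayes' rule, conditioning on where the car actually is.
If it is behind either of doors 1 and 2 (prior 1/4 each): the host has 2 equally likely choices, so probability 1/2; weight (1/4)·(1/2) = 1/8 each.
If it is behind door 3 (prior 1/4): the host opened door 3, so this case is ruled out; weight (1/4)·0 = 0.
If it is behind door 4 (prior 1/4): the host has 3 equally likely choices, so probability 1/3; weight (1/4)·(1/3) = 1/12.
The weights sum to 1/3.
So P(the car behind door 1 | the host opened door 3) = (1/8) / (1/3) = 3/8.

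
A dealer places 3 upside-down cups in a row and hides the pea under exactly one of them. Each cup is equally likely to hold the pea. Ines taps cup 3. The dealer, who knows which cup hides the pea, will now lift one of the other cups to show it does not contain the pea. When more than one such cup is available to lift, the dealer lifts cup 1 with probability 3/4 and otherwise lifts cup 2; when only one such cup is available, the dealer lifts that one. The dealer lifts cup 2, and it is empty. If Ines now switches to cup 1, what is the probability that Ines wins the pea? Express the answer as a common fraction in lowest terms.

4/5

Consider each possible location of the pea in turn.
If it is under cup 1 (prior 1/3): only cup 2 is available, probability 1; weight (1/3)·1 = 1/3.
If it is under cup 2 (prior 1/3): the dealer opened cup 2, so this case is ruled out; weight (1/3)·0 = 0.
If it is under cup 3 (prior 1/3): cup 1 is available but not opened, probability 1/4; weight (1/3)·(1/4) = 1/12.
The weights sum to 5/12.
So P(the pea under cup 1 | the dealer opened cup 2) = (1/3) / (5/12) = 4/5.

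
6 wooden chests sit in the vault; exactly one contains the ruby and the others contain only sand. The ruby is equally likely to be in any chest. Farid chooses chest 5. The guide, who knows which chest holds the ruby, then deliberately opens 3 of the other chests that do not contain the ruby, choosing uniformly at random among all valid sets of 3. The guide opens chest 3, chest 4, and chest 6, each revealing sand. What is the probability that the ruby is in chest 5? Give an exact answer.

Consider each possible location of the ruby in turn.
If it is in either of chests 1 and 2 (prior 1/6 each): the guide has 4 equally likely choices, so probability 1/4; weight (1/6)·(1/4) = 1/24 each.
If it is in any of chests 3, 4, and 6 (prior 1/6 each): that chest was opened and seen not to hold the prize — ruled out; weight (1/6)·0 = 0 each.
If it is in chest 5 (prior 1/6): the guide has 10 equally likely choices, so probability 1/10; weight (1/6)·(1/10) = 1/60.
The weights sum to 1/10.
So P(the ruby in chest 5 | the guide opened chest 3, chest 4, and chest 6) = (1/60) / (1/10) = 1/6.

1/6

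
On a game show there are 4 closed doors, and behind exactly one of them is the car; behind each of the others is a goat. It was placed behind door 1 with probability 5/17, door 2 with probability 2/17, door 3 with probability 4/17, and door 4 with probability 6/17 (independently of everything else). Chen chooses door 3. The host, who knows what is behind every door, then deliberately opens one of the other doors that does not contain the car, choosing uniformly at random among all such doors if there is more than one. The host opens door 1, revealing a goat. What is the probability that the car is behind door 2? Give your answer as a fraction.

3/16

Apply Bayes' rule, conditioning on where the car actually is.
If it is behind door 1 (prior 5/17): the host opened door 1, so this case is ruled out; weight (5/17)·0 = 0.
If it is behind door 2 (prior 2/17): the host has 2 equally likely choices, so probability 1/2; weight (2/17)·(1/2) = 1/17.
If it is behind door 3 (prior 4/17): the host has 3 equally likely choices, so probability 1/3; weight (4/17)·(1/3) = 4/51.
If it is behind door 4 (prior 6/17): the host has 2 equally likely choices, so probability 1/2; weight (6/17)·(1/2) = 3/17.
The weights sum to 16/51.
So P(the car behind door 2 | the host opened door 1) = (1/17) / (16/51) = 3/16.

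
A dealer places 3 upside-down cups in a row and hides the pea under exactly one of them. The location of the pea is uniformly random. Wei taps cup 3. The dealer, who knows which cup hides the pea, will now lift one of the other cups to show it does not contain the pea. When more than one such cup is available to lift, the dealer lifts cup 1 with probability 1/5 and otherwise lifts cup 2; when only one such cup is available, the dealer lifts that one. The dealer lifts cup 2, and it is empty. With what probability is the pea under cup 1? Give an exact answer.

5/9

Consider each possible location of the pea in turn.
If it is under cup 1 (prior 1/3): only cup 2 is available, probability 1; weight (1/3)·1 = 1/3.
If it is under cup 2 (prior 1/3): the dealer opened cup 2, so this case is ruled out; weight (1/3)·0 = 0.
If it is under cup 3 (prior 1/3): cup 1 is available but not opened, probability 4/5; weight (1/3)·(4/5) = 4/15.
The weights sum to 3/5.
So P(the pea under cup 1 | the dealer opened cup 2) = (1/3) / (3/5) = 5/9.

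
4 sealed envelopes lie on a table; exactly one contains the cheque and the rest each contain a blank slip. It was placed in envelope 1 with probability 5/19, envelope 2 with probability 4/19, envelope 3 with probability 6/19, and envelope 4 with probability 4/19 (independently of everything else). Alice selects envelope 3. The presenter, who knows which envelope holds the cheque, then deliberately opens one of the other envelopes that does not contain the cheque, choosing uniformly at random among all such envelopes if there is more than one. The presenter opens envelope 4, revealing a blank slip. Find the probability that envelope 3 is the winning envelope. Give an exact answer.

Consider each possible location of the cheque in turn.
If it is in envelope 1 (prior 5/19): the presenter has 2 equally likely choices, so probability 1/2; weight (5/19)·(1/2) = 5/38.
If it is in envelope 2 (prior 4/19): the presenter has 2 equally likely choices, so probability 1/2; weight (4/19)·(1/2) = 2/19.
If it is in envelope 3 (prior 6/19): the presenter has 3 equally likely choices, so probability 1/3; weight (6/19)·(1/3) = 2/19.
If it is in envelope 4 (prior 4/19): the presenter opened envelope 4, so this case is ruled out; weight (4/19)·0 = 0.
The weights sum to 13/38.
So P(the cheque in envelope 3 | the presenter opened envelope 4) = (2/19) / (13/38) = 4/13.

4/13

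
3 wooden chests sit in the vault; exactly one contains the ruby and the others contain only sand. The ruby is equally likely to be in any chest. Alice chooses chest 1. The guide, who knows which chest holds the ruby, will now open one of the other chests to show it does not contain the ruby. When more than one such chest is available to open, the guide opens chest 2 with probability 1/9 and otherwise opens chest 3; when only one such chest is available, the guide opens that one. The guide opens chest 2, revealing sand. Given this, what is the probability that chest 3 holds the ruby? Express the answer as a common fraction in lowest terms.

Consider each possible location of the ruby in turn.
If it is in chest 1 (prior 1/3): chest 2 is available, opened with probability 1/9; weight (1/3)·(1/9) = 1/27.
If it is in chest 2 (prior 1/3): the guide opened chest 2, so this case is ruled out; weight (1/3)·0 = 0.
If it is in chest 3 (prior 1/3): only chest 2 is available, probability 1; weight (1/3)·1 = 1/3.
The weights sum to 10/27.
So P(the ruby in chest 3 | the guide opened chest 2) = (1/3) / (10/27) = 9/10.

9/10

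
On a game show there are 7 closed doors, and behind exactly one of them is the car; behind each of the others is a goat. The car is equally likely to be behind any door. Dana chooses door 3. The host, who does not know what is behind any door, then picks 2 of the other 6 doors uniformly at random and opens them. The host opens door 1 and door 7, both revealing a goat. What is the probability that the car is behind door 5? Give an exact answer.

Condition on the true location of the car.
If it is behind either of doors 1 and 7 (prior 1/7 each): that door was opened and seen not to hold the prize — ruled out; weight (1/7)·0 = 0 each.
If it is behind any of doors 2, 3, 4, 5, and 6 (prior 1/7 each): the host picks exactly this set with probability 1/15 regardless, and none is the prize; weight (1/7)·(1/15) = 1/105 each.
The weights sum to 1/21.
So P(the car behind door 5 | the host opened door 1 and door 7) = (1/105) / (1/21) = 1/5.

1/5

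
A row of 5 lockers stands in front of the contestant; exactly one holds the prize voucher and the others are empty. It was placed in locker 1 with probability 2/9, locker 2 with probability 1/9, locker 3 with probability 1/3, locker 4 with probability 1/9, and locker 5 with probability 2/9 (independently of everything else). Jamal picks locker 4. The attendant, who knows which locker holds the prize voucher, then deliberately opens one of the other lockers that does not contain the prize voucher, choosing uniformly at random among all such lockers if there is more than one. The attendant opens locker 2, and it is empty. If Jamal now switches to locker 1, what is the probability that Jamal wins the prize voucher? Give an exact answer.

Apply Bayes' rule, conditioning on where the prize voucher actually is.
If it is in either of lockers 1 and 5 (prior 2/9 each): the attendant has 3 equally likely choices, so probability 1/3; weight (2/9)·(1/3) = 2/27 each.
If it is in locker 2 (prior 1/9): the attendant opened locker 2, so this case is ruled out; weight (1/9)·0 = 0.
If it is in locker 3 (prior 1/3): the attendant has 3 equally likely choices, so probability 1/3; weight (1/3)·(1/3) = 1/9.
If it is in locker 4 (prior 1/9): the attendant has 4 equally likely choices, so probability 1/4; weight (1/9)·(1/4) = 1/36.
The weights sum to 31/108.
So P(the prize voucher in locker 1 | the attendant opened locker 2) = (2/27) / (31/108) = 8/31.

8/31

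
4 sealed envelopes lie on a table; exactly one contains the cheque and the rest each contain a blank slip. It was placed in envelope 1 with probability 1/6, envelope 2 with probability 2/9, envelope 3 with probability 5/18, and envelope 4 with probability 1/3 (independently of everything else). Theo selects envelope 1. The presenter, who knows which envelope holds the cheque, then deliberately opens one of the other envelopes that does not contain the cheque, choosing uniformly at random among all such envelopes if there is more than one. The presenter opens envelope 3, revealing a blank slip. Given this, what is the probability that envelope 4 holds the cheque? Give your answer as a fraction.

1/2

Consider each possible location of the cheque in turn.
If it is in envelope 1 (prior 1/6): the presenter has 3 equally likely choices, so probability 1/3; weight (1/6)·(1/3) = 1/18.
If it is in envelope 2 (prior 2/9): the presenter has 2 equally likely choices, so probability 1/2; weight (2/9)·(1/2) = 1/9.
If it is in envelope 3 (prior 5/18): the presenter opened envelope 3, so this case is ruled out; weight (5/18)·0 = 0.
If it is in envelope 4 (prior 1/3): the presenter has 2 equally likely choices, so probability 1/2; weight (1/3)·(1/2) = 1/6.
The weights sum to 1/3.
So P(the cheque in envelope 4 | the presenter opened envelope 3) = (1/6) / (1/3) = 1/2.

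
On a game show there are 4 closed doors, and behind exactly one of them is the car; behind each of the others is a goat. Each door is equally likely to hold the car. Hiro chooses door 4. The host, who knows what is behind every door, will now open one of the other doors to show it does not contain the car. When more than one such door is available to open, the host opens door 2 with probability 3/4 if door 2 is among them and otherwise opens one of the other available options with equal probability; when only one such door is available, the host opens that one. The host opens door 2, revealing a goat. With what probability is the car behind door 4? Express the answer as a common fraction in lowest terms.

Apply Bayes' rule, conditioning on where the car actually is.
If it is behind any of doors 1, 3, and 4 (prior 1/4 each): door 2 is available, opened with probability 3/4; weight (1/4)·(3/4) = 3/16 each.
If it is behind door 2 (prior 1/4): the host opened door 2, so this case is ruled out; weight (1/4)·0 = 0.
The weights sum to 9/16.
So P(the car behind door 4 | the host opened door 2) = (3/16) / (9/16) = 1/3.

1/3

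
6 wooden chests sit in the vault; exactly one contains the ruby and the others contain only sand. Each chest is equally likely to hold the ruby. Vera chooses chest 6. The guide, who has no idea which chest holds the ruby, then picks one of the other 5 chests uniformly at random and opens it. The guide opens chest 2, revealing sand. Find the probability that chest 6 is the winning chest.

1/5

Because the guide chose which chest to open without knowing where the ruby is, the choice is independent of the prize location. Learning that chest 2 does not hold the ruby simply rules out that one location and leaves the remaining 5 chests still equally likely by symmetry.
So P(the ruby in chest 6) = 1/5.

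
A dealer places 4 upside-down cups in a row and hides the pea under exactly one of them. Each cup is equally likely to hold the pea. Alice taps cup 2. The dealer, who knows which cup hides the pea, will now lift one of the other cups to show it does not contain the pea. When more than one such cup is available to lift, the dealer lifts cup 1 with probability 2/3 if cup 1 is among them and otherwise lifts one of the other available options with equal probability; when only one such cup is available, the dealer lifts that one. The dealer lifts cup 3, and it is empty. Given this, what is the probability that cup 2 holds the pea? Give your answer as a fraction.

1/6

Condition on the true location of the pea.
If it is under cup 1 (prior 1/4): cup 1 holds the prize so is unavailable; the dealer chooses uniformly among the 2 others, probability 1/2; weight (1/4)·(1/2) = 1/8.
If it is under cup 2 (prior 1/4): cup 1 is available but not opened; cup 3 gets probability (1 − 2/3)/2 = 1/6; weight (1/4)·(1/6) = 1/24.
If it is under cup 3 (prior 1/4): the dealer opened cup 3, so this case is ruled out; weight (1/4)·0 = 0.
If it is under cup 4 (prior 1/4): cup 1 is available but not opened, probability 1/3; weight (1/4)·(1/3) = 1/12.
The weights sum to 1/4.
So P(the pea under cup 2 | the dealer opened cup 3) = (1/24) / (1/4) = 1/6.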